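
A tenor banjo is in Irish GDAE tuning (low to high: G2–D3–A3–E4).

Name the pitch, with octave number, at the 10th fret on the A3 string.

G4

The open A3 string plus 10 semitones: A–A#–B–C–…–F–F#–G.
The walk passes from B into C once, so the octave number goes from 3 to 4.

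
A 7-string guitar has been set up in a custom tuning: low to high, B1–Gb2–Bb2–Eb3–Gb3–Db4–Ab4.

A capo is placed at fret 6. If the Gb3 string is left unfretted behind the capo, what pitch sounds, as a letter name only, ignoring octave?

C

The capo raises the open Gb3 by 6 semitones to C4; fretting 0 more gives Gb3 + 6 + 0 = Gb3 + 6 semitones, landing on C.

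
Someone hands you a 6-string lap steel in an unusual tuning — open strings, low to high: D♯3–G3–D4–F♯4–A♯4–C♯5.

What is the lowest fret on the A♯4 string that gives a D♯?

From A♯4, count semitones up the chromatic scale until reaching D♯: A#–B–C–C#–D–D# — 5 steps.

5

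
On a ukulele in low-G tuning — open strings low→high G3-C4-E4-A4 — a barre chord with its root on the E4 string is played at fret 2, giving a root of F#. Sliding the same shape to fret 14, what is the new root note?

Moving from fret 2 to fret 14 shifts the root by 12 semitones.
F# up 12 semitones is F#.

F#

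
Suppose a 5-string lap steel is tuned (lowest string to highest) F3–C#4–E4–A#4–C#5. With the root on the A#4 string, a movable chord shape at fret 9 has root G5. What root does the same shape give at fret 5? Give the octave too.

D#5

Moving from fret 9 to fret 5 shifts the root by -4 semitones.
G5 down 4 semitones is D#5.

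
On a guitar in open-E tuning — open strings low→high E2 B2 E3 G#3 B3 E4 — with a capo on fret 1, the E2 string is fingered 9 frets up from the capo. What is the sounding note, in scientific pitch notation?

The capo raises the open E2 by 1 semitone to F2; fretting 9 more gives E2 + 1 + 9 = E2 + 10 semitones = D3.

D3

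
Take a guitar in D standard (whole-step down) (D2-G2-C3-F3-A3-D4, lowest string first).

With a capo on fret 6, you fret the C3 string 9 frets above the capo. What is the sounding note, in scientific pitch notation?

D#4

The capo raises the open C3 by 6 semitones to F#3; fretting 9 more gives C3 + 6 + 9 = C3 + 15 semitones = D#4.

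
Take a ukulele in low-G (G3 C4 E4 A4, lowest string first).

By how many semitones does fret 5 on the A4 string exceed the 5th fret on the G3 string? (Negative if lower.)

14 semitones

A4 at fret 5 → D5 (MIDI 74); G3 at fret 5 → C4 (MIDI 60).
74 − 60 = 14, so the two pitches are 14 semitones apart.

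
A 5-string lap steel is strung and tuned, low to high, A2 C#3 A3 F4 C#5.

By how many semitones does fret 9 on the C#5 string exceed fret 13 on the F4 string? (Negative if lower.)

4 semitones

C#5 at fret 9 → A#5 (MIDI 82); F4 at fret 13 → F#5 (MIDI 78).
82 − 78 = 4, so the two pitches are 4 semitones apart.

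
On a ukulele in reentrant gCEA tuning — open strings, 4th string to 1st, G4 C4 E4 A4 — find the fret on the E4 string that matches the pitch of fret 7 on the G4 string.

Fret 7 on G4 is MIDI 67 + 7 = 74 (D5). On the E4 string (open MIDI 64), that pitch is 74 − 64 = fret 10.

10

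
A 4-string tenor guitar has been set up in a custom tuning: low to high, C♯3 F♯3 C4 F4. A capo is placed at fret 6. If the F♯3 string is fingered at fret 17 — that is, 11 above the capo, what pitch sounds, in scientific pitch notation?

B4

The capo raises the open F♯3 by 6 semitones to C4; fretting 11 more gives F♯3 + 6 + 11 = F♯3 + 17 semitones = B4.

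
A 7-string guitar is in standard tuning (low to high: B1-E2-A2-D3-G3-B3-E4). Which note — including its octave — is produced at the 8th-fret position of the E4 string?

C5

Each fret is one semitone, so E4 + 8 = C5.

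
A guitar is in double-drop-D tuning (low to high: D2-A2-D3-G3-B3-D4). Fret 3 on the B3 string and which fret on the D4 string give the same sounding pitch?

0

B3 at fret 3 is B3 + 3 semitones = D4.
The open D4 string is 3 semitones above the open B3, so the same pitch on the D4 string lies at fret 3 − 3 = 0.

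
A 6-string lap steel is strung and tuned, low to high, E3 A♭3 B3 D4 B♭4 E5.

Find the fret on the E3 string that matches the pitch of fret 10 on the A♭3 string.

14

A♭3 at fret 10 is A♭3 + 10 semitones = G♭4.
The open E3 string is 4 semitones below the open A♭3, so the same pitch on the E3 string lies at fret 10 + 4 = 14.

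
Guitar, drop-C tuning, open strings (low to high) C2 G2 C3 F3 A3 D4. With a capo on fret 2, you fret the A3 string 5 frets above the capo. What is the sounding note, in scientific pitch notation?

E4

The capo raises the open A3 by 2 semitones to B3; fretting 5 more gives A3 + 2 + 5 = A3 + 7 semitones = E4.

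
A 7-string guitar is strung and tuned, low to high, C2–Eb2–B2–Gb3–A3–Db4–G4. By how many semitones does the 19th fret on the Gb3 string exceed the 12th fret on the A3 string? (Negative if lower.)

Gb3 at fret 19 → Db5 (MIDI 73); A3 at fret 12 → A4 (MIDI 69).
73 − 69 = 4, so the two pitches are 4 semitones apart.

4 semitones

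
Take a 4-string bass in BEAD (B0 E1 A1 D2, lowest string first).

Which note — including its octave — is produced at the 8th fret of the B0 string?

Each fret is one semitone, so B0 + 8 = G1.

G1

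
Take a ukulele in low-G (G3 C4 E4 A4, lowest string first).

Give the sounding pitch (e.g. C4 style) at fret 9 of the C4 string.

A4

Each fret is one semitone, so C4 + 9 = A4.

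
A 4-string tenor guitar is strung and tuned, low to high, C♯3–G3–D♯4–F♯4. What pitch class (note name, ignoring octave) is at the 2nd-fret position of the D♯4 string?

D♯4 is MIDI 63. Adding 2 gives 65; 65 mod 12 = 5, i.e. F.

F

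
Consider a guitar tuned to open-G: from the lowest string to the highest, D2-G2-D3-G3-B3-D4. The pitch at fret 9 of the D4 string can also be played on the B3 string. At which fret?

D4 at fret 9 is D4 + 9 semitones = B4.
The open B3 string is 3 semitones below the open D4, so the same pitch on the B3 string lies at fret 9 + 3 = 12.

12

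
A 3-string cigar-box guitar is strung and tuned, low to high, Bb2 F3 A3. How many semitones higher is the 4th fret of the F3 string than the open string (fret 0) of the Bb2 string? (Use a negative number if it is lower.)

11 semitones

F3 at fret 4 → A3 (MIDI 57); Bb2 at fret 0 → Bb2 (MIDI 46).
57 − 46 = 11, so the two pitches are 11 semitones apart.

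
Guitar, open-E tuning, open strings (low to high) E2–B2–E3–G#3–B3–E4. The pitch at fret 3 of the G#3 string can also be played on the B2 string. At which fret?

Fret 3 on G#3 is MIDI 56 + 3 = 59 (B3). On the B2 string (open MIDI 47), that pitch is 59 − 47 = fret 12.

12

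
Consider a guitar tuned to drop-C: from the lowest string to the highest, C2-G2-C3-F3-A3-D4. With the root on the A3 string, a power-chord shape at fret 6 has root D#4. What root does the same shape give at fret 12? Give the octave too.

A4

Moving from fret 6 to fret 12 shifts the root by 6 semitones.
D#4 up 6 semitones is A4.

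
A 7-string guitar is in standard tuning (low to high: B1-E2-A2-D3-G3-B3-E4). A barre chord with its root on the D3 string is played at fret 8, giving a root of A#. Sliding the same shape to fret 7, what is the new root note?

Moving from fret 8 to fret 7 shifts the root by -1 semitone.
A# down 1 semitone is A.

A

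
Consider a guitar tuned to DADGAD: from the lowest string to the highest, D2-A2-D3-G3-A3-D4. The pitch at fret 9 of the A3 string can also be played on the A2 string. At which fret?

21

A3 at fret 9 is A3 + 9 semitones = F#4.
The open A2 string is 12 semitones below the open A3, so the same pitch on the A2 string lies at fret 9 + 12 = 21.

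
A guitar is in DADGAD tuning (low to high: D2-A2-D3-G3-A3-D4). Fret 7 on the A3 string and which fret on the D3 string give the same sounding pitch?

Fret 7 on A3 is MIDI 57 + 7 = 64 (E4). On the D3 string (open MIDI 50), that pitch is 64 − 50 = fret 14.

14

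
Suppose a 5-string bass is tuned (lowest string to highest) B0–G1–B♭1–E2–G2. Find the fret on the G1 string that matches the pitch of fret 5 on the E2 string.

14

E2 at fret 5 is E2 + 5 semitones = A2.
The open G1 string is 9 semitones below the open E2, so the same pitch on the G1 string lies at fret 5 + 9 = 14.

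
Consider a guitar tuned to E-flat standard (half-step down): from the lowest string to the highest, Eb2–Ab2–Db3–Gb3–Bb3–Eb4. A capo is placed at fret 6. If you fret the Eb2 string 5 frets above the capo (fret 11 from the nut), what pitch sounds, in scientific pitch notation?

The capo raises the open Eb2 by 6 semitones to A2; fretting 5 more gives Eb2 + 6 + 5 = Eb2 + 11 semitones = D3.

D3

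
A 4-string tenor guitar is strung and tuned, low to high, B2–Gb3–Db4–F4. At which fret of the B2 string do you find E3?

5

E3 is 5 semitones above the open B2 (B–C–Db–D–Eb–E), so it sits at fret 5.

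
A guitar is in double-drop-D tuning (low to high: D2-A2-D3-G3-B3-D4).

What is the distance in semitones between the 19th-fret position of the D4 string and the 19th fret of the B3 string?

3 semitones

D4 at fret 19 → A5 (MIDI 81); B3 at fret 19 → F♯5 (MIDI 78).
81 − 78 = 3, so the two pitches are 3 semitones apart, with A5 the higher.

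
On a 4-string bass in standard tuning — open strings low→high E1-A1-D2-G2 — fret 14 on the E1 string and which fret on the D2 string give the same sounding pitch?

4

E1 at fret 14 is E1 + 14 semitones = F♯2.
The open D2 string is 10 semitones above the open E1, so the same pitch on the D2 string lies at fret 14 − 10 = 4.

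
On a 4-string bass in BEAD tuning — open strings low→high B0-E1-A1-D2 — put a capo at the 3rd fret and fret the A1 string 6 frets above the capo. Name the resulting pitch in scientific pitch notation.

The capo raises the open A1 by 3 semitones to C2; fretting 6 more gives A1 + 3 + 6 = A1 + 9 semitones = F#2.
(Also written Gb.)

F#2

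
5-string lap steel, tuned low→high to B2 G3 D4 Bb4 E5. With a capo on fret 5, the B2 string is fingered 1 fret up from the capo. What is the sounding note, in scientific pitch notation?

F3

The capo raises the open B2 by 5 semitones to E3; fretting 1 more gives B2 + 5 + 1 = B2 + 6 semitones = F3.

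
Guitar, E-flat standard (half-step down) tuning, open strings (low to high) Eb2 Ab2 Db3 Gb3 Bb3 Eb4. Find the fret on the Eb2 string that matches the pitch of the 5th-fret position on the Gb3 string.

20

Gb3 at fret 5 is Gb3 + 5 semitones = B3.
The open Eb2 string is 15 semitones below the open Gb3, so the same pitch on the Eb2 string lies at fret 5 + 15 = 20.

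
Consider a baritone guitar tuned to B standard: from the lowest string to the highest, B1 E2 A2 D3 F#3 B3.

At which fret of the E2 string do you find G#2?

G#2 is 4 semitones above the open E2 (E–F–F#–G–G#), so it sits at fret 4.

4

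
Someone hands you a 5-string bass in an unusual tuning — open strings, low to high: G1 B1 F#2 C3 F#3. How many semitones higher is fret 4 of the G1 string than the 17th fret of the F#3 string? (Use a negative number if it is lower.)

-36 semitones

G1 at fret 4 → B1 (MIDI 35); F#3 at fret 17 → B4 (MIDI 71).
35 − 71 = -36, so the two pitches are 36 semitones apart.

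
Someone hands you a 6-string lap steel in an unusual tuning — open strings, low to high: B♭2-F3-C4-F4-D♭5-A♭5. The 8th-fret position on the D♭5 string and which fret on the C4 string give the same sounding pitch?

21

Fret 8 on D♭5 is MIDI 73 + 8 = 81 (A5). On the C4 string (open MIDI 60), that pitch is 81 − 60 = fret 21.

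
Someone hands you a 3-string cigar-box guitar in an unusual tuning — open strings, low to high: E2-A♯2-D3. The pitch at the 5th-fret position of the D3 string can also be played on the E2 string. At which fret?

15

D3 at fret 5 is D3 + 5 semitones = G3.
The open E2 string is 10 semitones below the open D3, so the same pitch on the E2 string lies at fret 5 + 10 = 15.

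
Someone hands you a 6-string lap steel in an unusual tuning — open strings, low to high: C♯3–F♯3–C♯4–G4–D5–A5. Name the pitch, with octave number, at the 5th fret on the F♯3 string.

F♯3 is MIDI 54. Adding 5 gives 59, which is B3.

B3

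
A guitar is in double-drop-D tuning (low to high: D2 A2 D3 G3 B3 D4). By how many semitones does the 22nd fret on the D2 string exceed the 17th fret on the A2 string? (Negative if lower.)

-2 semitones

D2 at fret 22 → C4 (MIDI 60); A2 at fret 17 → D4 (MIDI 62).
60 − 62 = -2, so the two pitches are 2 semitones apart.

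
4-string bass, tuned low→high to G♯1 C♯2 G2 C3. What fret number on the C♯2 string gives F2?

4

F2 is 4 semitones above the open C♯2 (C#–D–D#–E–F), so it sits at fret 4.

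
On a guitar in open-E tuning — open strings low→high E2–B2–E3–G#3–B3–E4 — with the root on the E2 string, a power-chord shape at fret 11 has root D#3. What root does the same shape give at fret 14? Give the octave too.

F#3

Moving from fret 11 to fret 14 shifts the root by 3 semitones.
D#3 up 3 semitones is F#3.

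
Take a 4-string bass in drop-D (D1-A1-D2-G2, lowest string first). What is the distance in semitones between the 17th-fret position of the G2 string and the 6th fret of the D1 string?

G2 at fret 17 → C4 (MIDI 60); D1 at fret 6 → G♯1 (MIDI 32).
60 − 32 = 28, so the two pitches are 28 semitones apart, with C4 the higher.

28 semitones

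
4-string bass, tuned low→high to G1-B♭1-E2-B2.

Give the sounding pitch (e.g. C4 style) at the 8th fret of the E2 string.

The open E2 string plus 8 semitones: E–F–Gb–G–Ab–A–Bb–B–C.
The walk passes from B into C once, so the octave number goes from 2 to 3.

C3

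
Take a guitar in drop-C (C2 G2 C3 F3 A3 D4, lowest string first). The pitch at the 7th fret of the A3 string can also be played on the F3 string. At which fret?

11

A3 at fret 7 is A3 + 7 semitones = E4.
The open F3 string is 4 semitones below the open A3, so the same pitch on the F3 string lies at fret 7 + 4 = 11.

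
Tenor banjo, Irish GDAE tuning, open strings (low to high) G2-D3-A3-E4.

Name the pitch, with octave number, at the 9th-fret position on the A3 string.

F#4

The open A3 string plus 9 semitones: A–A#–B–C–C#–D–D#–E–F–F#.
The walk passes from B into C once, so the octave number goes from 3 to 4.
(Equivalently spelled Gb4.)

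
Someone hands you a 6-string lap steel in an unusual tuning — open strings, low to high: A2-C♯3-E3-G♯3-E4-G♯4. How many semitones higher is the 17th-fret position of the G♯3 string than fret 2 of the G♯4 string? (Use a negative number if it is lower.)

3 semitones

G♯3 at fret 17 → C♯5 (MIDI 73); G♯4 at fret 2 → A♯4 (MIDI 70).
73 − 70 = 3, so the two pitches are 3 semitones apart.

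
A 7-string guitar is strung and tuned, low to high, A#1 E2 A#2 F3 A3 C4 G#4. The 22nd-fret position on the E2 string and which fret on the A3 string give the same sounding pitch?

5

Fret 22 on E2 is MIDI 40 + 22 = 62 (D4). On the A3 string (open MIDI 57), that pitch is 62 − 57 = fret 5.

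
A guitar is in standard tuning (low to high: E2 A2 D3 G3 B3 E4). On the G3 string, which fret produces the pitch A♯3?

3

A♯3 is 3 semitones above the open G3 (G–G#–A–A#), so it sits at fret 3.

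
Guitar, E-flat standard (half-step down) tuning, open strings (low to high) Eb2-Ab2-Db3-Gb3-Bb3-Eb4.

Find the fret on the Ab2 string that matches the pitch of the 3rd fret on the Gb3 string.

13

Fret 3 on Gb3 is MIDI 54 + 3 = 57 (A3). On the Ab2 string (open MIDI 44), that pitch is 57 − 44 = fret 13.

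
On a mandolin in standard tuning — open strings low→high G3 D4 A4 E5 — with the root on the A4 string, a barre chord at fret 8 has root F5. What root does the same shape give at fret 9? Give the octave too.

F♯5

Moving from fret 8 to fret 9 shifts the root by 1 semitone.
F5 up 1 semitone is F♯5.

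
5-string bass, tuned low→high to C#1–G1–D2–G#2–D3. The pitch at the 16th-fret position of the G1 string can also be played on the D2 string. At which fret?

G1 at fret 16 is G1 + 16 semitones = B2.
The open D2 string is 7 semitones above the open G1, so the same pitch on the D2 string lies at fret 16 − 7 = 9.

9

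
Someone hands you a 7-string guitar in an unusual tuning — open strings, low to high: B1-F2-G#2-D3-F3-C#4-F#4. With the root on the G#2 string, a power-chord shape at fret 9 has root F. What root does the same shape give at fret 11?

Moving from fret 9 to fret 11 shifts the root by 2 semitones.
F up 2 semitones is G.

G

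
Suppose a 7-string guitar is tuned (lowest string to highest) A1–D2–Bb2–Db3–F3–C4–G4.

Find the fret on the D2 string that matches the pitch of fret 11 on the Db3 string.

Fret 11 on Db3 is MIDI 49 + 11 = 60 (C4). On the D2 string (open MIDI 38), that pitch is 60 − 38 = fret 22.

22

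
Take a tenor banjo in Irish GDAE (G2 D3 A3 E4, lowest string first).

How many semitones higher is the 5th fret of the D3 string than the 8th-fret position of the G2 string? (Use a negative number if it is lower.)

4 semitones

D3 at fret 5 → G3 (MIDI 55); G2 at fret 8 → D#3 (MIDI 51).
55 − 51 = 4, so the two pitches are 4 semitones apart.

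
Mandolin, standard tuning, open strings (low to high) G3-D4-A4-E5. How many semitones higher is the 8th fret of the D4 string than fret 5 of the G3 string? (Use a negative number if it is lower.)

10 semitones

D4 at fret 8 → A#4 (MIDI 70); G3 at fret 5 → C4 (MIDI 60).
70 − 60 = 10, so the two pitches are 10 semitones apart.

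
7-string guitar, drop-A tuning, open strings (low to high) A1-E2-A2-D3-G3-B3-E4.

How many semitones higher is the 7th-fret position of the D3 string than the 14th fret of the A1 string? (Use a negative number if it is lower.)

10 semitones

D3 at fret 7 → A3 (MIDI 57); A1 at fret 14 → B2 (MIDI 47).
57 − 47 = 10, so the two pitches are 10 semitones apart.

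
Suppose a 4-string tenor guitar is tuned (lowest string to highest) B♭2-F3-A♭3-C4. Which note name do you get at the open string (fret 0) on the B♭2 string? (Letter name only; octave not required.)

Fret 0 is the open string itself, so the pitch is just B♭.
(Equivalently spelled A♯.)

B♭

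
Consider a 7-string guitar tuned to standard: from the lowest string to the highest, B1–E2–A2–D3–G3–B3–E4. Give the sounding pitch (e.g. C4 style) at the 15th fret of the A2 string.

A2 is MIDI 45. Adding 15 gives 60, which is C4.

C4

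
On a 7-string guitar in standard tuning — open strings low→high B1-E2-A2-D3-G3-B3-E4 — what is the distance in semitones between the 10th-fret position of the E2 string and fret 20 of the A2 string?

15 semitones

E2 at fret 10 → D3 (MIDI 50); A2 at fret 20 → F4 (MIDI 65).
50 − 65 = -15, so the two pitches are 15 semitones apart, with F4 the higher.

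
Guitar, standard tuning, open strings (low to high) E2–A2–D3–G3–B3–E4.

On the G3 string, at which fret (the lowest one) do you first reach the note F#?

11

From G3, count semitones up the chromatic scale until reaching F#: G–G#–A–A#–…–E–F–F# — 11 steps.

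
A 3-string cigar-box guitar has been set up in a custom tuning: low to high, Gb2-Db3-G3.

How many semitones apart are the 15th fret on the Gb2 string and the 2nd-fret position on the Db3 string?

Gb2 at fret 15 → A3 (MIDI 57); Db3 at fret 2 → Eb3 (MIDI 51).
57 − 51 = 6, so the two pitches are 6 semitones apart, with A3 the higher.

6 semitones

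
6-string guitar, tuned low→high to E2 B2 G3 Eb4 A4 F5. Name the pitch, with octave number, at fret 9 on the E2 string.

Db3

Each fret is one semitone, so E2 + 9 = Db3.
(Equivalently spelled C#3.)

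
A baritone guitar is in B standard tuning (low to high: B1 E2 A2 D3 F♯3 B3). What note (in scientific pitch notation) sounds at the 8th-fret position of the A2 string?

Each fret is one semitone, so A2 + 8 = F3.

F3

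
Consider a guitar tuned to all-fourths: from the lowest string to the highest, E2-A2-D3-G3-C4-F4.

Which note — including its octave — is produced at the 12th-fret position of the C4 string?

The open C4 string plus 12 semitones: C–C#–D–D#–…–A#–B–C.
The walk passes from B into C once, so the octave number goes from 4 to 5.

C5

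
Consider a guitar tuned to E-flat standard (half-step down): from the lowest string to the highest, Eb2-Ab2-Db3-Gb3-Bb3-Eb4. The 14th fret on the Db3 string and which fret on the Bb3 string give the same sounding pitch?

Fret 14 on Db3 is MIDI 49 + 14 = 63 (Eb4). On the Bb3 string (open MIDI 58), that pitch is 63 − 58 = fret 5.

5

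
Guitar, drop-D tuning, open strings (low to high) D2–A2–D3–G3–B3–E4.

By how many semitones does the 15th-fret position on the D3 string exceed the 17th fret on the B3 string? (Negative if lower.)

D3 at fret 15 → F4 (MIDI 65); B3 at fret 17 → E5 (MIDI 76).
65 − 76 = -11, so the two pitches are 11 semitones apart.

-11 semitones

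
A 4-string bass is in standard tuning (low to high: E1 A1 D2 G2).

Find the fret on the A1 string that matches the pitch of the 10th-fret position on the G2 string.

G2 at fret 10 is G2 + 10 semitones = F3.
The open A1 string is 10 semitones below the open G2, so the same pitch on the A1 string lies at fret 10 + 10 = 20.

20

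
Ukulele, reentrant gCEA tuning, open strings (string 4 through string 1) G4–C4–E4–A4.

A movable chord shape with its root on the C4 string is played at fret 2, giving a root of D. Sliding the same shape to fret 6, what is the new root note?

F#

Moving from fret 2 to fret 6 shifts the root by 4 semitones.
D up 4 semitones is F#.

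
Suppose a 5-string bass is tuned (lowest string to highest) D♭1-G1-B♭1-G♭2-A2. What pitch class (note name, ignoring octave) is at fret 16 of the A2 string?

D♭

Each fret is one semitone, so A2 + 16 = D♭.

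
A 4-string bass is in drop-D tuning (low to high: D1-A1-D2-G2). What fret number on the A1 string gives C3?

C3 is 15 semitones above the open A1 (A–A#–B–C–…–A#–B–C), so it sits at fret 15.

15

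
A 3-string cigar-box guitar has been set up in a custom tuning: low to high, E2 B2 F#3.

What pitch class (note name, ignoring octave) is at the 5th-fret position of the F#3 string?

Each fret is one semitone, so F#3 + 5 = B.

B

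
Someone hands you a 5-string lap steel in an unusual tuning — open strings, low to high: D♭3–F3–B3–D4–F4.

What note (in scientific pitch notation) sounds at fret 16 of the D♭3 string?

D♭3 is MIDI 49. Adding 16 gives 65, which is F4.

F4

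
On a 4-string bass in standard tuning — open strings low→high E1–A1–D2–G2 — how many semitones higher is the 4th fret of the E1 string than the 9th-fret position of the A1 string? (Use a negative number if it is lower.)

-10 semitones

E1 at fret 4 → G#1 (MIDI 32); A1 at fret 9 → F#2 (MIDI 42).
32 − 42 = -10, so the two pitches are 10 semitones apart.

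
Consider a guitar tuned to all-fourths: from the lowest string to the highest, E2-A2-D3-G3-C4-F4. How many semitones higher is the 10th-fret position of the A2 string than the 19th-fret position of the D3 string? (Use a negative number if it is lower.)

-14 semitones

A2 at fret 10 → G3 (MIDI 55); D3 at fret 19 → A4 (MIDI 69).
55 − 69 = -14, so the two pitches are 14 semitones apart.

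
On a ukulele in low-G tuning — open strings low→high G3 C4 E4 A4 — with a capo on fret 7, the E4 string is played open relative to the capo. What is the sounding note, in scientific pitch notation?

The capo raises the open E4 by 7 semitones to B4; fretting 0 more gives E4 + 7 + 0 = E4 + 7 semitones = B4.

B4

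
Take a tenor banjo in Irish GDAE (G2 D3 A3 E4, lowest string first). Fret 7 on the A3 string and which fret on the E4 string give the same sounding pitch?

Fret 7 on A3 is MIDI 57 + 7 = 64 (E4). On the E4 string (open MIDI 64), that pitch is 64 − 64 = fret 0.

0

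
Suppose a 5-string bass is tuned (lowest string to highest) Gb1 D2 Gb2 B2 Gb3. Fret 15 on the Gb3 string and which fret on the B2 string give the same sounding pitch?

22

Gb3 at fret 15 is Gb3 + 15 semitones = A4.
The open B2 string is 7 semitones below the open Gb3, so the same pitch on the B2 string lies at fret 15 + 7 = 22.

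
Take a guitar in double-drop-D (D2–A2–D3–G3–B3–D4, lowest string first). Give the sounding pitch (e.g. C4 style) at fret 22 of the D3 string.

C5

D3 is MIDI 50. Adding 22 gives 72, which is C5.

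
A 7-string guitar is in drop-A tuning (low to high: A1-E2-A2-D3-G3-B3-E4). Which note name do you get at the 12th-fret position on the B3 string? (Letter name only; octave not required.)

B

The open B3 string plus 12 semitones: B–C–C#–D–…–A–A#–B.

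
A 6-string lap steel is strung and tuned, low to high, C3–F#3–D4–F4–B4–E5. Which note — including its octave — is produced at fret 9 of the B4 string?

G#5

B4 is MIDI 71. Adding 9 gives 80, which is G#5.
(Equivalently spelled Ab5.)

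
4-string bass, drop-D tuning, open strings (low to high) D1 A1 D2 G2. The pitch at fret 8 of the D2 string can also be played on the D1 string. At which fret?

20

D2 at fret 8 is D2 + 8 semitones = A#2.
The open D1 string is 12 semitones below the open D2, so the same pitch on the D1 string lies at fret 8 + 12 = 20.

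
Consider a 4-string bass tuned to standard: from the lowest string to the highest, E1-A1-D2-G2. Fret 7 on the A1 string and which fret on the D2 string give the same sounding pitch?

Fret 7 on A1 is MIDI 33 + 7 = 40 (E2). On the D2 string (open MIDI 38), that pitch is 40 − 38 = fret 2.

2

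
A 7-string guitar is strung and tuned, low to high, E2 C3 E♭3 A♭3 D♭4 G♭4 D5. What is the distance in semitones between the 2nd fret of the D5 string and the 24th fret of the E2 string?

D5 at fret 2 → E5 (MIDI 76); E2 at fret 24 → E4 (MIDI 64).
76 − 64 = 12, so the two pitches are 12 semitones apart, with E5 the higher.

12 semitones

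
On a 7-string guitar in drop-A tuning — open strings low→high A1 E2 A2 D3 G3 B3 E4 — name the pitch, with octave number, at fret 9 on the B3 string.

G♯4

B3 is MIDI 59. Adding 9 gives 68, which is G♯4.
(Equivalently spelled A♭4.)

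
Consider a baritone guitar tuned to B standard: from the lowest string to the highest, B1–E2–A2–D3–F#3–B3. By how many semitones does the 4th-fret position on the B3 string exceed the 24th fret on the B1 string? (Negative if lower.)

B3 at fret 4 → D#4 (MIDI 63); B1 at fret 24 → B3 (MIDI 59).
63 − 59 = 4, so the two pitches are 4 semitones apart.

4 semitones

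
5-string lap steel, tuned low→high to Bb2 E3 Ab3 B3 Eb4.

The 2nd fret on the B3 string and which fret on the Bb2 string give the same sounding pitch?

B3 at fret 2 is B3 + 2 semitones = Db4.
The open Bb2 string is 13 semitones below the open B3, so the same pitch on the Bb2 string lies at fret 2 + 13 = 15.

15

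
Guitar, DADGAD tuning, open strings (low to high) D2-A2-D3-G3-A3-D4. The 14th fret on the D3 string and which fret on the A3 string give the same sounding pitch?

7

Fret 14 on D3 is MIDI 50 + 14 = 64 (E4). On the A3 string (open MIDI 57), that pitch is 64 − 57 = fret 7.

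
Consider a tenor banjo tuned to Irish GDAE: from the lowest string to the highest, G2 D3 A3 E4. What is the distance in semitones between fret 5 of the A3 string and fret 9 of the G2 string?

10 semitones

A3 at fret 5 → D4 (MIDI 62); G2 at fret 9 → E3 (MIDI 52).
62 − 52 = 10, so the two pitches are 10 semitones apart, with D4 the higher.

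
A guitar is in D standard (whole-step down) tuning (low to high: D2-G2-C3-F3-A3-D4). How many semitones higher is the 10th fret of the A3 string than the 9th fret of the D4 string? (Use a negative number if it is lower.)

-4 semitones

A3 at fret 10 → G4 (MIDI 67); D4 at fret 9 → B4 (MIDI 71).
67 − 71 = -4, so the two pitches are 4 semitones apart.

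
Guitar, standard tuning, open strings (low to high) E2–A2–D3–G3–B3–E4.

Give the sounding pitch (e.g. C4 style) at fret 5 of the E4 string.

The open E4 string plus 5 semitones: E–F–F#–G–G#–A.
No B→C boundary is crossed, so the octave stays at 4.

A4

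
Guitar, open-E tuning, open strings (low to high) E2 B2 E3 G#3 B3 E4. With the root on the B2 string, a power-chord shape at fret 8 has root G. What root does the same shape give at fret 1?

C

Moving from fret 8 to fret 1 shifts the root by -7 semitones.
G down 7 semitones is C.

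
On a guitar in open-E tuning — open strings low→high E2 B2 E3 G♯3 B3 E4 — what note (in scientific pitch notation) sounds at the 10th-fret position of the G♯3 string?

G♯3 is MIDI 56. Adding 10 gives 66, which is F♯4.

F♯4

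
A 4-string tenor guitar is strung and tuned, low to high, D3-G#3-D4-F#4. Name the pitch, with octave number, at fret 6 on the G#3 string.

The open G#3 string plus 6 semitones: G#–A–A#–B–C–C#–D.
The walk passes from B into C once, so the octave number goes from 3 to 4.

D4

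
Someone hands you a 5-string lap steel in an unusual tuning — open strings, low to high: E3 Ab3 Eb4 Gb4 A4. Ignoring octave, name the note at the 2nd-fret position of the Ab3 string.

Bb

The open Ab3 string plus 2 semitones: Ab–A–Bb.
(Equivalently spelled A#.)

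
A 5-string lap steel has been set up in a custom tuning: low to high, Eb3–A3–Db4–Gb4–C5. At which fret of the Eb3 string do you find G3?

G3 is 4 semitones above the open Eb3 (Eb–E–F–Gb–G), so it sits at fret 4.

4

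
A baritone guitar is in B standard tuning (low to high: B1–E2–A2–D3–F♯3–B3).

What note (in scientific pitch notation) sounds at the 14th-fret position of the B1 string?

C♯3

The open B1 string plus 14 semitones: B–C–C#–D–…–B–C–C#.
The walk passes from B into C 2 times, so the octave number goes from 1 to 3.
(Equivalently spelled D♭3.)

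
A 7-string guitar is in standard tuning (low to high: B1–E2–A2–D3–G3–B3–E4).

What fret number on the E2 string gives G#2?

4

G#2 is 4 semitones above the open E2 (E–F–F#–G–G#), so it sits at fret 4.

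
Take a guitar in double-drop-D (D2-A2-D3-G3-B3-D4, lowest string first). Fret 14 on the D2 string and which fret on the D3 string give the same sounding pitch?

2

D2 at fret 14 is D2 + 14 semitones = E3.
The open D3 string is 12 semitones above the open D2, so the same pitch on the D3 string lies at fret 14 − 12 = 2.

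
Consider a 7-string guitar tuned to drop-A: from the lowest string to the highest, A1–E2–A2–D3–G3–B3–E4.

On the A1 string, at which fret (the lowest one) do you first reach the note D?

5

From A1, count semitones up the chromatic scale until reaching D: A–A#–B–C–C#–D — 5 steps.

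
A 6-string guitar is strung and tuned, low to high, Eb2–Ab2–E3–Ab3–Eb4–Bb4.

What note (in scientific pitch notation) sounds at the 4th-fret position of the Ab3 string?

Ab3 is MIDI 56. Adding 4 gives 60, which is C4.

C4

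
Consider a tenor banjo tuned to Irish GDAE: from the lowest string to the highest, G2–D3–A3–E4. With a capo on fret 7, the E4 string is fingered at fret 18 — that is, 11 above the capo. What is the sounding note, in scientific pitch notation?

A#5

The capo raises the open E4 by 7 semitones to B4; fretting 11 more gives E4 + 7 + 11 = E4 + 18 semitones = A#5.
(Also written Bb.)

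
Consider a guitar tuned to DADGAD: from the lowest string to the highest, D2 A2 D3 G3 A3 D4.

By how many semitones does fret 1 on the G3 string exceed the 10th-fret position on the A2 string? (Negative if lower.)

1 semitone

G3 at fret 1 → G#3 (MIDI 56); A2 at fret 10 → G3 (MIDI 55).
56 − 55 = 1, so the two pitches are 1 semitone apart.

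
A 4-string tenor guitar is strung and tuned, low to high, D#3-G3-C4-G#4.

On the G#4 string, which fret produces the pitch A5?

A5 is 13 semitones above the open G#4 (G#–A–A#–B–…–G–G#–A), so it sits at fret 13.

13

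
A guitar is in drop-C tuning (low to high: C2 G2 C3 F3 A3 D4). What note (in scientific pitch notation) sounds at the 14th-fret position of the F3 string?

G4

The open F3 string plus 14 semitones: F–F#–G–G#–…–F–F#–G.
The walk passes from B into C once, so the octave number goes from 3 to 4.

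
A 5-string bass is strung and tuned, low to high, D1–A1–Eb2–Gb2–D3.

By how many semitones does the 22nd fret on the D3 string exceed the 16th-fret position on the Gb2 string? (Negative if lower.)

D3 at fret 22 → C5 (MIDI 72); Gb2 at fret 16 → Bb3 (MIDI 58).
72 − 58 = 14, so the two pitches are 14 semitones apart.

14 semitones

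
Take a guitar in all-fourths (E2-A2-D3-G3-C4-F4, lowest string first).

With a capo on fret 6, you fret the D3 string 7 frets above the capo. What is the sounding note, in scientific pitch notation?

The capo raises the open D3 by 6 semitones to G♯3; fretting 7 more gives D3 + 6 + 7 = D3 + 13 semitones = D♯4.
(Also written E♭.)

D♯4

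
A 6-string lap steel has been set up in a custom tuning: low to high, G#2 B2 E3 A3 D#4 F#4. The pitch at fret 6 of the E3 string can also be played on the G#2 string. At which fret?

14

Fret 6 on E3 is MIDI 52 + 6 = 58 (A#3). On the G#2 string (open MIDI 44), that pitch is 58 − 44 = fret 14.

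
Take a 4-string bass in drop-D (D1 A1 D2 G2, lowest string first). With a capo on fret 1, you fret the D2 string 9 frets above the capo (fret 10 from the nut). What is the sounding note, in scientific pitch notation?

The capo raises the open D2 by 1 semitone to D#2; fretting 9 more gives D2 + 1 + 9 = D2 + 10 semitones = C3.

C3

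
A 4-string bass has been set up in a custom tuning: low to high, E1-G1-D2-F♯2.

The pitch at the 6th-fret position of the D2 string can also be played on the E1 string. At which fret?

16

Fret 6 on D2 is MIDI 38 + 6 = 44 (G♯2). On the E1 string (open MIDI 28), that pitch is 44 − 28 = fret 16.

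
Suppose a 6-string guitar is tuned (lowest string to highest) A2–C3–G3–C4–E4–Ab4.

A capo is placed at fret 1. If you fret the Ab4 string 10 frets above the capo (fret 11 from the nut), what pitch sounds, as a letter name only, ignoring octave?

G

The capo raises the open Ab4 by 1 semitone to A4; fretting 10 more gives Ab4 + 1 + 10 = Ab4 + 11 semitones, landing on G.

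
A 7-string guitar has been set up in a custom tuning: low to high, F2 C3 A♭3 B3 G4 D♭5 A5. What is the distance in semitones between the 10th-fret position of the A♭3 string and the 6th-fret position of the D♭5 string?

A♭3 at fret 10 → G♭4 (MIDI 66); D♭5 at fret 6 → G5 (MIDI 79).
66 − 79 = -13, so the two pitches are 13 semitones apart, with G5 the higher.

13 semitones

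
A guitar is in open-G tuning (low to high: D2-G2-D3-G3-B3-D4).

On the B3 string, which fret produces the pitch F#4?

F#4 is 7 semitones above the open B3 (B–C–C#–D–D#–E–F–F#), so it sits at fret 7.

7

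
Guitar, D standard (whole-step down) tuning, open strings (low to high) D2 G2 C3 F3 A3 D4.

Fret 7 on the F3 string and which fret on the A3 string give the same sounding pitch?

Fret 7 on F3 is MIDI 53 + 7 = 60 (C4). On the A3 string (open MIDI 57), that pitch is 60 − 57 = fret 3.

3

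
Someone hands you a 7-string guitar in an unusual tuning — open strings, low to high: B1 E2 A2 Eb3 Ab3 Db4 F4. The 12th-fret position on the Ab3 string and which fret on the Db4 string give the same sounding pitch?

Ab3 at fret 12 is Ab3 + 12 semitones = Ab4.
The open Db4 string is 5 semitones above the open Ab3, so the same pitch on the Db4 string lies at fret 12 − 5 = 7.

7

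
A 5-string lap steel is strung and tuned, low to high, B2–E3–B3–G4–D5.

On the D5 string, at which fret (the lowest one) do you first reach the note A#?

From D5, count semitones up the chromatic scale until reaching A#: D–D#–E–F–F#–G–G#–A–A# — 8 steps.

8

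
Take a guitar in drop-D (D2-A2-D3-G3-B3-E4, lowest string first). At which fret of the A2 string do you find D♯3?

D♯3 is 6 semitones above the open A2 (A–A#–B–C–C#–D–D#), so it sits at fret 6.

6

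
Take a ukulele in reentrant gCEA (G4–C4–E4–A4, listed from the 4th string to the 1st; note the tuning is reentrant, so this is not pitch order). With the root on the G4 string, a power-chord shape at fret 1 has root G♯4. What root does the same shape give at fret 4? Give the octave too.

B4

Moving from fret 1 to fret 4 shifts the root by 3 semitones.
G♯4 up 3 semitones is B4.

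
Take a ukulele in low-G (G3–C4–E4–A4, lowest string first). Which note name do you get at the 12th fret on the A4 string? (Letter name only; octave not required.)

A

A4 is MIDI 69. Adding 12 gives 81; 81 mod 12 = 9, i.e. A.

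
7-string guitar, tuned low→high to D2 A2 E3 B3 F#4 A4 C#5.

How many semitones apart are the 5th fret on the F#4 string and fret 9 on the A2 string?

F#4 at fret 5 → B4 (MIDI 71); A2 at fret 9 → F#3 (MIDI 54).
71 − 54 = 17, so the two pitches are 17 semitones apart, with B4 the higher.

17 semitones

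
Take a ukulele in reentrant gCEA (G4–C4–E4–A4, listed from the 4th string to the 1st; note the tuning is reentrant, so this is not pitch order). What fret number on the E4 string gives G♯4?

G♯4 is 4 semitones above the open E4 (E–F–F#–G–G#), so it sits at fret 4.

4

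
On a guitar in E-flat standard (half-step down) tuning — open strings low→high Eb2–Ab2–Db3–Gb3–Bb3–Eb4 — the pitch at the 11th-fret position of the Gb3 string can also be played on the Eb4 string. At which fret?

Gb3 at fret 11 is Gb3 + 11 semitones = F4.
The open Eb4 string is 9 semitones above the open Gb3, so the same pitch on the Eb4 string lies at fret 11 − 9 = 2.

2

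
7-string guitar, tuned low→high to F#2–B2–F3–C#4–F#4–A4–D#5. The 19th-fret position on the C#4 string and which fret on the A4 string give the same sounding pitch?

Fret 19 on C#4 is MIDI 61 + 19 = 80 (G#5). On the A4 string (open MIDI 69), that pitch is 80 − 69 = fret 11.

11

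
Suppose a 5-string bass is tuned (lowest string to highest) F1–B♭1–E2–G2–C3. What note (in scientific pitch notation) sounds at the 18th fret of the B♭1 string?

E3

The open B♭1 string plus 18 semitones: Bb–B–C–Db–…–D–Eb–E.
The walk passes from B into C 2 times, so the octave number goes from 1 to 3.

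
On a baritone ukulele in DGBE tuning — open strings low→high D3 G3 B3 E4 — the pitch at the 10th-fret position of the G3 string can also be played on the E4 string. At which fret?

1

Fret 10 on G3 is MIDI 55 + 10 = 65 (F4). On the E4 string (open MIDI 64), that pitch is 65 − 64 = fret 1.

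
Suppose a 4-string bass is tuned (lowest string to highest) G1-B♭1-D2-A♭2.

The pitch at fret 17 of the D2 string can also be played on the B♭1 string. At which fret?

Fret 17 on D2 is MIDI 38 + 17 = 55 (G3). On the B♭1 string (open MIDI 34), that pitch is 55 − 34 = fret 21.

21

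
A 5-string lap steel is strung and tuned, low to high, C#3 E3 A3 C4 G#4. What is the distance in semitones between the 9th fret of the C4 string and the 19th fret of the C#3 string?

C4 at fret 9 → A4 (MIDI 69); C#3 at fret 19 → G#4 (MIDI 68).
69 − 68 = 1, so the two pitches are 1 semitone apart, with A4 the higher.

1 semitone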